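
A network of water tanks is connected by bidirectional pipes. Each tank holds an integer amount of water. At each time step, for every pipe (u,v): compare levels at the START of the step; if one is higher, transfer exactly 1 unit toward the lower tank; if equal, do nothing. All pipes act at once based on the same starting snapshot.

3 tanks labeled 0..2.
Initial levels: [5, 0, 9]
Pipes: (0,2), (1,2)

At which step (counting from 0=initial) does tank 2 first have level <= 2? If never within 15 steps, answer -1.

Answer: -1

Derivation:
Step 1: flows [2->0,2->1] -> levels [6 1 7]
Step 2: flows [2->0,2->1] -> levels [7 2 5]
Step 3: flows [0->2,2->1] -> levels [6 3 5]
Step 4: flows [0->2,2->1] -> levels [5 4 5]
Step 5: flows [0=2,2->1] -> levels [5 5 4]
Step 6: flows [0->2,1->2] -> levels [4 4 6]
Step 7: flows [2->0,2->1] -> levels [5 5 4]
  -> period-2 cycle (repeats step 5); tank 2 never drops to <=2
Tank 2 never reaches <=2 within 15 steps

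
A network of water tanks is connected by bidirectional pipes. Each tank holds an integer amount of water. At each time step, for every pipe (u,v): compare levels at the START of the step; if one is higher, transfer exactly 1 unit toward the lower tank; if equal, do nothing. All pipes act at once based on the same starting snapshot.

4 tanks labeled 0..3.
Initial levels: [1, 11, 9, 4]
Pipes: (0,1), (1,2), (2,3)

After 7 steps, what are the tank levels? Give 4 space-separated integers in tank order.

Answer: 6 7 5 7

Derivation:
Step 1: flows [1->0,1->2,2->3] -> levels [2 9 9 5]
Step 2: flows [1->0,1=2,2->3] -> levels [3 8 8 6]
Step 3: flows [1->0,1=2,2->3] -> levels [4 7 7 7]
Step 4: flows [1->0,1=2,2=3] -> levels [5 6 7 7]
Step 5: flows [1->0,2->1,2=3] -> levels [6 6 6 7]
Step 6: flows [0=1,1=2,3->2] -> levels [6 6 7 6]
Step 7: flows [0=1,2->1,2->3] -> levels [6 7 5 7]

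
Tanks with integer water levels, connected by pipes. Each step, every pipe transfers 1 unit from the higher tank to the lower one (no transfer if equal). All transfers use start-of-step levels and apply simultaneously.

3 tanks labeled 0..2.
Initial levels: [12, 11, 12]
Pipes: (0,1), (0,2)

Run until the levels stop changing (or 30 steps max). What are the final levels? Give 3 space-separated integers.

Step 1: flows [0->1,0=2] -> levels [11 12 12]
Step 2: flows [1->0,2->0] -> levels [13 11 11]
Step 3: flows [0->1,0->2] -> levels [11 12 12]
  -> period-2 cycle: step 3 state = step 1 state; never stabilizes
  -> state at step 30: (30-1) mod 2 = 1, same as step 2 -> [13 11 11]

Answer: 13 11 11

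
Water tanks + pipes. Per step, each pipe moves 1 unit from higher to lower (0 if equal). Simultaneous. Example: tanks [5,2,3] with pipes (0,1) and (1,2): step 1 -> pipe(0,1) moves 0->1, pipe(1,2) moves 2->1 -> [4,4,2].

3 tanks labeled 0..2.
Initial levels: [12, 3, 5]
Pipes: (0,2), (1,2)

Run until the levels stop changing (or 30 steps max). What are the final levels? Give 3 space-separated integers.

Step 1: flows [0->2,2->1] -> levels [11 4 5]
Step 2: flows [0->2,2->1] -> levels [10 5 5]
Step 3: flows [0->2,1=2] -> levels [9 5 6]
Step 4: flows [0->2,2->1] -> levels [8 6 6]
Step 5: flows [0->2,1=2] -> levels [7 6 7]
Step 6: flows [0=2,2->1] -> levels [7 7 6]
Step 7: flows [0->2,1->2] -> levels [6 6 8]
Step 8: flows [2->0,2->1] -> levels [7 7 6]
  -> period-2 cycle: step 8 state = step 6 state; never stabilizes
  -> state at step 30: (30-6) mod 2 = 0, same as step 6 -> [7 7 6]

Answer: 7 7 6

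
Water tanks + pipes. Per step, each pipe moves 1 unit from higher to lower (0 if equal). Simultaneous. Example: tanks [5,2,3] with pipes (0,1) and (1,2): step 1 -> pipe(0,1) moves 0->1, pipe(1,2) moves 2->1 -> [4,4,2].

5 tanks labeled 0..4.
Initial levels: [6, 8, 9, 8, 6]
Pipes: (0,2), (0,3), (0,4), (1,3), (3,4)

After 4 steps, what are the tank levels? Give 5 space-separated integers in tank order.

Step 1: flows [2->0,3->0,0=4,1=3,3->4] -> levels [8 8 8 6 7]
Step 2: flows [0=2,0->3,0->4,1->3,4->3] -> levels [6 7 8 9 7]
Step 3: flows [2->0,3->0,4->0,3->1,3->4] -> levels [9 8 7 6 7]
Step 4: flows [0->2,0->3,0->4,1->3,4->3] -> levels [6 7 8 9 7]

Answer: 6 7 8 9 7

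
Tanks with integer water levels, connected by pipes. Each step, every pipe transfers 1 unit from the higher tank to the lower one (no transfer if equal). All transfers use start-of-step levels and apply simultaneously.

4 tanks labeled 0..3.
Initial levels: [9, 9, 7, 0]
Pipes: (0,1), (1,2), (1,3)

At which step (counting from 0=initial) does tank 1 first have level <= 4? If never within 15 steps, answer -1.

Answer: 7

Derivation:
Step 1: flows [0=1,1->2,1->3] -> levels [9 7 8 1]
Step 2: flows [0->1,2->1,1->3] -> levels [8 8 7 2]
Step 3: flows [0=1,1->2,1->3] -> levels [8 6 8 3]
Step 4: flows [0->1,2->1,1->3] -> levels [7 7 7 4]
Step 5: flows [0=1,1=2,1->3] -> levels [7 6 7 5]
Step 6: flows [0->1,2->1,1->3] -> levels [6 7 6 6]
Step 7: flows [1->0,1->2,1->3] -> levels [7 4 7 7]
Tank 1 first reaches <=4 at step 7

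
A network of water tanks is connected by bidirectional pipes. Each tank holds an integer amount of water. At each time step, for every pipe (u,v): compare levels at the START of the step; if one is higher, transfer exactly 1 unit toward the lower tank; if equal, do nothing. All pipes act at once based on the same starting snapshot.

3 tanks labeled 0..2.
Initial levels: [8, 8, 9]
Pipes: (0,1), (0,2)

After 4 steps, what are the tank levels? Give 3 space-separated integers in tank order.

Answer: 7 9 9

Derivation:
Step 1: flows [0=1,2->0] -> levels [9 8 8]
Step 2: flows [0->1,0->2] -> levels [7 9 9]
Step 3: flows [1->0,2->0] -> levels [9 8 8]
  -> period-2 cycle: step 3 state = step 1 state
  -> state at step 4: (4-1) mod 2 = 1, same as step 2 -> [7 9 9]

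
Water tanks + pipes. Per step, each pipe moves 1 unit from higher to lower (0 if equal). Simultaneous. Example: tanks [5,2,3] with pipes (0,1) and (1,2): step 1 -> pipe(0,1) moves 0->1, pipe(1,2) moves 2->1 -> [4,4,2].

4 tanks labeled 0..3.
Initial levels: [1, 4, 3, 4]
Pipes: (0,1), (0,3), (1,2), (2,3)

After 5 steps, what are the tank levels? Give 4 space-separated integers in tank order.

Step 1: flows [1->0,3->0,1->2,3->2] -> levels [3 2 5 2]
Step 2: flows [0->1,0->3,2->1,2->3] -> levels [1 4 3 4]
  -> period-2 cycle: step 2 state = step 0 state
  -> state at step 5: (5-0) mod 2 = 1, same as step 1 -> [3 2 5 2]

Answer: 3 2 5 2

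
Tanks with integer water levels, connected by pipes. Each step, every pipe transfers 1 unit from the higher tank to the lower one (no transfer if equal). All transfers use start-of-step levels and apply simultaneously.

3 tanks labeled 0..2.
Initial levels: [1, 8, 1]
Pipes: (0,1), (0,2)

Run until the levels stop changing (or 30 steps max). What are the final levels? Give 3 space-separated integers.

Step 1: flows [1->0,0=2] -> levels [2 7 1]
Step 2: flows [1->0,0->2] -> levels [2 6 2]
Step 3: flows [1->0,0=2] -> levels [3 5 2]
Step 4: flows [1->0,0->2] -> levels [3 4 3]
Step 5: flows [1->0,0=2] -> levels [4 3 3]
Step 6: flows [0->1,0->2] -> levels [2 4 4]
Step 7: flows [1->0,2->0] -> levels [4 3 3]
  -> period-2 cycle: step 7 state = step 5 state; never stabilizes
  -> state at step 30: (30-5) mod 2 = 1, same as step 6 -> [2 4 4]

Answer: 2 4 4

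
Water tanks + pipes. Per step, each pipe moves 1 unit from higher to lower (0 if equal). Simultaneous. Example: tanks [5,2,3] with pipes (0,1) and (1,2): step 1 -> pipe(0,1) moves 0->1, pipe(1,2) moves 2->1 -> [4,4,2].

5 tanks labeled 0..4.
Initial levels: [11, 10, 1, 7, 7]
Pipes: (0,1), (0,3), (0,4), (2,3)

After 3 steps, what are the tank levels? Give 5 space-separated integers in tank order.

Answer: 8 9 4 7 8

Derivation:
Step 1: flows [0->1,0->3,0->4,3->2] -> levels [8 11 2 7 8]
Step 2: flows [1->0,0->3,0=4,3->2] -> levels [8 10 3 7 8]
Step 3: flows [1->0,0->3,0=4,3->2] -> levels [8 9 4 7 8]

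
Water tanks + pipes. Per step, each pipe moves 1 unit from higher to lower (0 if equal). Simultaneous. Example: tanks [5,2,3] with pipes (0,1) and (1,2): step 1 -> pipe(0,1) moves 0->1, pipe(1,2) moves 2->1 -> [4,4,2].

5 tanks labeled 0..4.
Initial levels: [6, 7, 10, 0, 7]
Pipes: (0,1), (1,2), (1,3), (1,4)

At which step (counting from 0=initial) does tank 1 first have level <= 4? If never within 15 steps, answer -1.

Answer: 5

Derivation:
Step 1: flows [1->0,2->1,1->3,1=4] -> levels [7 6 9 1 7]
Step 2: flows [0->1,2->1,1->3,4->1] -> levels [6 8 8 2 6]
Step 3: flows [1->0,1=2,1->3,1->4] -> levels [7 5 8 3 7]
Step 4: flows [0->1,2->1,1->3,4->1] -> levels [6 7 7 4 6]
Step 5: flows [1->0,1=2,1->3,1->4] -> levels [7 4 7 5 7]
Tank 1 first reaches <=4 at step 5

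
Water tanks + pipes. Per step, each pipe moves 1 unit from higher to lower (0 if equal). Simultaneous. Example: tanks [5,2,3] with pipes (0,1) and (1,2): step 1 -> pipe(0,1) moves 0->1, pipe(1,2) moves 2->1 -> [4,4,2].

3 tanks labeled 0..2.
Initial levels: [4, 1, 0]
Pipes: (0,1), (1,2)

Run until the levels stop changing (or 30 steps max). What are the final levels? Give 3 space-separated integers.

Step 1: flows [0->1,1->2] -> levels [3 1 1]
Step 2: flows [0->1,1=2] -> levels [2 2 1]
Step 3: flows [0=1,1->2] -> levels [2 1 2]
Step 4: flows [0->1,2->1] -> levels [1 3 1]
Step 5: flows [1->0,1->2] -> levels [2 1 2]
  -> period-2 cycle: step 5 state = step 3 state; never stabilizes
  -> state at step 30: (30-3) mod 2 = 1, same as step 4 -> [1 3 1]

Answer: 1 3 1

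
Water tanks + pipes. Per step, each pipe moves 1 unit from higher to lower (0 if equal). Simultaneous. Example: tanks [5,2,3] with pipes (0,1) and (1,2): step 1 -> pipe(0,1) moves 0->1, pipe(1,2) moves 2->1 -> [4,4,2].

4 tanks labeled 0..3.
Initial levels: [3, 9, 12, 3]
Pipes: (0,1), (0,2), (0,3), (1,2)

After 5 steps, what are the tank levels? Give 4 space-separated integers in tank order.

Step 1: flows [1->0,2->0,0=3,2->1] -> levels [5 9 10 3]
Step 2: flows [1->0,2->0,0->3,2->1] -> levels [6 9 8 4]
Step 3: flows [1->0,2->0,0->3,1->2] -> levels [7 7 8 5]
Step 4: flows [0=1,2->0,0->3,2->1] -> levels [7 8 6 6]
Step 5: flows [1->0,0->2,0->3,1->2] -> levels [6 6 8 7]

Answer: 6 6 8 7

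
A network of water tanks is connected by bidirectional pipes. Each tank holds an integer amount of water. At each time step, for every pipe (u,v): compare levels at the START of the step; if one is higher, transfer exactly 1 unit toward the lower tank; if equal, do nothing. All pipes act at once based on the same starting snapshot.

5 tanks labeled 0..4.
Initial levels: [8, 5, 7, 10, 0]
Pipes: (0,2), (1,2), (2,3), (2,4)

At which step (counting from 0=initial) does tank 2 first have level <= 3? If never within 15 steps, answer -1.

Step 1: flows [0->2,2->1,3->2,2->4] -> levels [7 6 7 9 1]
Step 2: flows [0=2,2->1,3->2,2->4] -> levels [7 7 6 8 2]
Step 3: flows [0->2,1->2,3->2,2->4] -> levels [6 6 8 7 3]
Step 4: flows [2->0,2->1,2->3,2->4] -> levels [7 7 4 8 4]
Step 5: flows [0->2,1->2,3->2,2=4] -> levels [6 6 7 7 4]
Step 6: flows [2->0,2->1,2=3,2->4] -> levels [7 7 4 7 5]
Step 7: flows [0->2,1->2,3->2,4->2] -> levels [6 6 8 6 4]
Step 8: flows [2->0,2->1,2->3,2->4] -> levels [7 7 4 7 5]
  -> period-2 cycle (repeats step 6); tank 2 never drops to <=3
Tank 2 never reaches <=3 within 15 steps

Answer: -1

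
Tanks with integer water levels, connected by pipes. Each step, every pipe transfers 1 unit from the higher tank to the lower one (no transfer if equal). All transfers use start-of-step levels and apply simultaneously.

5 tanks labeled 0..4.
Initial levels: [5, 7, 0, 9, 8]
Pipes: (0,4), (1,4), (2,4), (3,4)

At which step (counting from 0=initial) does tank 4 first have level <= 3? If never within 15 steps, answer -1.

Step 1: flows [4->0,4->1,4->2,3->4] -> levels [6 8 1 8 6]
Step 2: flows [0=4,1->4,4->2,3->4] -> levels [6 7 2 7 7]
Step 3: flows [4->0,1=4,4->2,3=4] -> levels [7 7 3 7 5]
Step 4: flows [0->4,1->4,4->2,3->4] -> levels [6 6 4 6 7]
Step 5: flows [4->0,4->1,4->2,4->3] -> levels [7 7 5 7 3]
Tank 4 first reaches <=3 at step 5

Answer: 5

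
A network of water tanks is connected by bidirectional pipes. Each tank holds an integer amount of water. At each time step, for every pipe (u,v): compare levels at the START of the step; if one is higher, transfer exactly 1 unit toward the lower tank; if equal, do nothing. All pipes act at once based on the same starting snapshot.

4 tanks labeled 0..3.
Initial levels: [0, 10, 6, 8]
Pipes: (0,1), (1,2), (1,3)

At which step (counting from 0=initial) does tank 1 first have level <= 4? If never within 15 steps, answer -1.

Step 1: flows [1->0,1->2,1->3] -> levels [1 7 7 9]
Step 2: flows [1->0,1=2,3->1] -> levels [2 7 7 8]
Step 3: flows [1->0,1=2,3->1] -> levels [3 7 7 7]
Step 4: flows [1->0,1=2,1=3] -> levels [4 6 7 7]
Step 5: flows [1->0,2->1,3->1] -> levels [5 7 6 6]
Step 6: flows [1->0,1->2,1->3] -> levels [6 4 7 7]
Tank 1 first reaches <=4 at step 6

Answer: 6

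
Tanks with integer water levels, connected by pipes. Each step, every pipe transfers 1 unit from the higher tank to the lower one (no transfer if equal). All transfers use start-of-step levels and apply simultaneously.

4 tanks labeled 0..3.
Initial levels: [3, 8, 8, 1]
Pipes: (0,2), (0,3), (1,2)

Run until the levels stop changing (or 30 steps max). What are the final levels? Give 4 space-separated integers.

Answer: 4 5 6 5

Derivation:
Step 1: flows [2->0,0->3,1=2] -> levels [3 8 7 2]
Step 2: flows [2->0,0->3,1->2] -> levels [3 7 7 3]
Step 3: flows [2->0,0=3,1=2] -> levels [4 7 6 3]
Step 4: flows [2->0,0->3,1->2] -> levels [4 6 6 4]
Step 5: flows [2->0,0=3,1=2] -> levels [5 6 5 4]
Step 6: flows [0=2,0->3,1->2] -> levels [4 5 6 5]
Step 7: flows [2->0,3->0,2->1] -> levels [6 6 4 4]
Step 8: flows [0->2,0->3,1->2] -> levels [4 5 6 5]
  -> period-2 cycle: step 8 state = step 6 state; never stabilizes
  -> state at step 30: (30-6) mod 2 = 0, same as step 6 -> [4 5 6 5]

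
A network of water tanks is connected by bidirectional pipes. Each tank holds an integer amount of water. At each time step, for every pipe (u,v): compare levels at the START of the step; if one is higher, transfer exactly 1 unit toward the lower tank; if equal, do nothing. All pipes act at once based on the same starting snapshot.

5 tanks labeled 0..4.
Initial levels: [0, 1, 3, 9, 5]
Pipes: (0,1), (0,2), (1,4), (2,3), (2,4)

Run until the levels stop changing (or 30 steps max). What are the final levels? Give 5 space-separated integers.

Answer: 2 4 6 4 2

Derivation:
Step 1: flows [1->0,2->0,4->1,3->2,4->2] -> levels [2 1 4 8 3]
Step 2: flows [0->1,2->0,4->1,3->2,2->4] -> levels [2 3 3 7 3]
Step 3: flows [1->0,2->0,1=4,3->2,2=4] -> levels [4 2 3 6 3]
Step 4: flows [0->1,0->2,4->1,3->2,2=4] -> levels [2 4 5 5 2]
Step 5: flows [1->0,2->0,1->4,2=3,2->4] -> levels [4 2 3 5 4]
Step 6: flows [0->1,0->2,4->1,3->2,4->2] -> levels [2 4 6 4 2]
Step 7: flows [1->0,2->0,1->4,2->3,2->4] -> levels [4 2 3 5 4]
  -> period-2 cycle: step 7 state = step 5 state; never stabilizes
  -> state at step 30: (30-5) mod 2 = 1, same as step 6 -> [2 4 6 4 2]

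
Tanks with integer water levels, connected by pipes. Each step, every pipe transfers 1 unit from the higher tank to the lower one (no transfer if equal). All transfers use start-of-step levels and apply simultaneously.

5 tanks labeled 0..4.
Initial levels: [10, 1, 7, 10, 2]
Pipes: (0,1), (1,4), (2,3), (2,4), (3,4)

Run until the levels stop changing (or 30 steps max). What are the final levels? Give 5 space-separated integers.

Step 1: flows [0->1,4->1,3->2,2->4,3->4] -> levels [9 3 7 8 3]
Step 2: flows [0->1,1=4,3->2,2->4,3->4] -> levels [8 4 7 6 5]
Step 3: flows [0->1,4->1,2->3,2->4,3->4] -> levels [7 6 5 6 6]
Step 4: flows [0->1,1=4,3->2,4->2,3=4] -> levels [6 7 7 5 5]
Step 5: flows [1->0,1->4,2->3,2->4,3=4] -> levels [7 5 5 6 7]
Step 6: flows [0->1,4->1,3->2,4->2,4->3] -> levels [6 7 7 6 4]
Step 7: flows [1->0,1->4,2->3,2->4,3->4] -> levels [7 5 5 6 7]
  -> period-2 cycle: step 7 state = step 5 state; never stabilizes
  -> state at step 30: (30-5) mod 2 = 1, same as step 6 -> [6 7 7 6 4]

Answer: 6 7 7 6 4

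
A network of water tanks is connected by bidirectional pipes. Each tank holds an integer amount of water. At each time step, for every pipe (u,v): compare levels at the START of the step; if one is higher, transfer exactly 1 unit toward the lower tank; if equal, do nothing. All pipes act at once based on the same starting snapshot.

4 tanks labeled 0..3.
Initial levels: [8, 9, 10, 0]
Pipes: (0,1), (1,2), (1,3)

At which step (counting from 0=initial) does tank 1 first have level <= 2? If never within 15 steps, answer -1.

Answer: -1

Derivation:
Step 1: flows [1->0,2->1,1->3] -> levels [9 8 9 1]
Step 2: flows [0->1,2->1,1->3] -> levels [8 9 8 2]
Step 3: flows [1->0,1->2,1->3] -> levels [9 6 9 3]
Step 4: flows [0->1,2->1,1->3] -> levels [8 7 8 4]
Step 5: flows [0->1,2->1,1->3] -> levels [7 8 7 5]
Step 6: flows [1->0,1->2,1->3] -> levels [8 5 8 6]
Step 7: flows [0->1,2->1,3->1] -> levels [7 8 7 5]
  -> period-2 cycle (repeats step 5); tank 1 never drops to <=2
Tank 1 never reaches <=2 within 15 steps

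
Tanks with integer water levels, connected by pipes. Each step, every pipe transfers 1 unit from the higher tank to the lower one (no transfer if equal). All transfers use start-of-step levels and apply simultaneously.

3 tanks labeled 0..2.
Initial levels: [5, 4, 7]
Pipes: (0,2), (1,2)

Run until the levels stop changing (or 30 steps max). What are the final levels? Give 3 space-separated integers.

Answer: 5 5 6

Derivation:
Step 1: flows [2->0,2->1] -> levels [6 5 5]
Step 2: flows [0->2,1=2] -> levels [5 5 6]
Step 3: flows [2->0,2->1] -> levels [6 6 4]
Step 4: flows [0->2,1->2] -> levels [5 5 6]
  -> period-2 cycle: step 4 state = step 2 state; never stabilizes
  -> state at step 30: (30-2) mod 2 = 0, same as step 2 -> [5 5 6]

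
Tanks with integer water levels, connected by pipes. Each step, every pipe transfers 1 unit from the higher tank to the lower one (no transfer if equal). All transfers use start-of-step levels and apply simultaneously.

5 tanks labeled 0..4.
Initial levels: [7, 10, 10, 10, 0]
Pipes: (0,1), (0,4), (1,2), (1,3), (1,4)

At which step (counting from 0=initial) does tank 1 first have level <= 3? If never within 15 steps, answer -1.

Step 1: flows [1->0,0->4,1=2,1=3,1->4] -> levels [7 8 10 10 2]
Step 2: flows [1->0,0->4,2->1,3->1,1->4] -> levels [7 8 9 9 4]
Step 3: flows [1->0,0->4,2->1,3->1,1->4] -> levels [7 8 8 8 6]
Step 4: flows [1->0,0->4,1=2,1=3,1->4] -> levels [7 6 8 8 8]
Step 5: flows [0->1,4->0,2->1,3->1,4->1] -> levels [7 10 7 7 6]
Step 6: flows [1->0,0->4,1->2,1->3,1->4] -> levels [7 6 8 8 8]
  -> period-2 cycle (repeats step 4); tank 1 never drops to <=3
Tank 1 never reaches <=3 within 15 steps

Answer: -1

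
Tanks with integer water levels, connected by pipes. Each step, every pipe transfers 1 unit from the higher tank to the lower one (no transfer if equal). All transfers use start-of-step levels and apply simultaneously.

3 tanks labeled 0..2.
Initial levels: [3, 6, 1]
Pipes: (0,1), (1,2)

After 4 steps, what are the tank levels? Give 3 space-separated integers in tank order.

Step 1: flows [1->0,1->2] -> levels [4 4 2]
Step 2: flows [0=1,1->2] -> levels [4 3 3]
Step 3: flows [0->1,1=2] -> levels [3 4 3]
Step 4: flows [1->0,1->2] -> levels [4 2 4]

Answer: 4 2 4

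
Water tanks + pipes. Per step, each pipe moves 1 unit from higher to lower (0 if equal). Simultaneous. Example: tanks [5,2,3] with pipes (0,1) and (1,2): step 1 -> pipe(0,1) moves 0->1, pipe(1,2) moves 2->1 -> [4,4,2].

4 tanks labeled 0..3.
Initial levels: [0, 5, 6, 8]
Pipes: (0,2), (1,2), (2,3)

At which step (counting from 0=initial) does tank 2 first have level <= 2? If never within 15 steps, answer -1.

Step 1: flows [2->0,2->1,3->2] -> levels [1 6 5 7]
Step 2: flows [2->0,1->2,3->2] -> levels [2 5 6 6]
Step 3: flows [2->0,2->1,2=3] -> levels [3 6 4 6]
Step 4: flows [2->0,1->2,3->2] -> levels [4 5 5 5]
Step 5: flows [2->0,1=2,2=3] -> levels [5 5 4 5]
Step 6: flows [0->2,1->2,3->2] -> levels [4 4 7 4]
Step 7: flows [2->0,2->1,2->3] -> levels [5 5 4 5]
  -> period-2 cycle (repeats step 5); tank 2 never drops to <=2
Tank 2 never reaches <=2 within 15 steps

Answer: -1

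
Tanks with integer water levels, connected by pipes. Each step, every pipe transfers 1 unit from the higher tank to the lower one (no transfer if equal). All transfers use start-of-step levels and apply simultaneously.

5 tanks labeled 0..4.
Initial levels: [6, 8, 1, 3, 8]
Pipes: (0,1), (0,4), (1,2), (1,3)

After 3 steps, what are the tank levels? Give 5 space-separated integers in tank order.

Answer: 6 5 4 4 7

Derivation:
Step 1: flows [1->0,4->0,1->2,1->3] -> levels [8 5 2 4 7]
Step 2: flows [0->1,0->4,1->2,1->3] -> levels [6 4 3 5 8]
Step 3: flows [0->1,4->0,1->2,3->1] -> levels [6 5 4 4 7]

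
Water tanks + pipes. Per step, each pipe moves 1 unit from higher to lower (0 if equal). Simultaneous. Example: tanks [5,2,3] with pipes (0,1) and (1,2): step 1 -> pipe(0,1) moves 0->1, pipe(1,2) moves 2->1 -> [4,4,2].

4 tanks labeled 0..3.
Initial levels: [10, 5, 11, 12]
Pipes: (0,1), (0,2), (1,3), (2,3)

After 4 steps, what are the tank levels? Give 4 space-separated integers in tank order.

Answer: 10 9 9 10

Derivation:
Step 1: flows [0->1,2->0,3->1,3->2] -> levels [10 7 11 10]
Step 2: flows [0->1,2->0,3->1,2->3] -> levels [10 9 9 10]
Step 3: flows [0->1,0->2,3->1,3->2] -> levels [8 11 11 8]
Step 4: flows [1->0,2->0,1->3,2->3] -> levels [10 9 9 10]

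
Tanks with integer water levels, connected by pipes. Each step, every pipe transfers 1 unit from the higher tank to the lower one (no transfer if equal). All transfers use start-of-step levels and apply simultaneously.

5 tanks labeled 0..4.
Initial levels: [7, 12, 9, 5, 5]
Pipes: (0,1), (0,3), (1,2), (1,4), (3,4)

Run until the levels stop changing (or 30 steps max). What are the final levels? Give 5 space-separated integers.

Step 1: flows [1->0,0->3,1->2,1->4,3=4] -> levels [7 9 10 6 6]
Step 2: flows [1->0,0->3,2->1,1->4,3=4] -> levels [7 8 9 7 7]
Step 3: flows [1->0,0=3,2->1,1->4,3=4] -> levels [8 7 8 7 8]
Step 4: flows [0->1,0->3,2->1,4->1,4->3] -> levels [6 10 7 9 6]
Step 5: flows [1->0,3->0,1->2,1->4,3->4] -> levels [8 7 8 7 8]
  -> period-2 cycle: step 5 state = step 3 state; never stabilizes
  -> state at step 30: (30-3) mod 2 = 1, same as step 4 -> [6 10 7 9 6]

Answer: 6 10 7 9 6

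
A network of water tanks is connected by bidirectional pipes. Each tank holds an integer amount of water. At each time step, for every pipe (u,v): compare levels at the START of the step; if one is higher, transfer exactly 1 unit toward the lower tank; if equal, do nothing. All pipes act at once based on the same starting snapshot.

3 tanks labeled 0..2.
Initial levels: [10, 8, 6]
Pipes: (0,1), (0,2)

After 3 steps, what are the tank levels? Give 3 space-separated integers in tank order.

Answer: 8 8 8

Derivation:
Step 1: flows [0->1,0->2] -> levels [8 9 7]
Step 2: flows [1->0,0->2] -> levels [8 8 8]
Step 3: flows [0=1,0=2] -> levels [8 8 8]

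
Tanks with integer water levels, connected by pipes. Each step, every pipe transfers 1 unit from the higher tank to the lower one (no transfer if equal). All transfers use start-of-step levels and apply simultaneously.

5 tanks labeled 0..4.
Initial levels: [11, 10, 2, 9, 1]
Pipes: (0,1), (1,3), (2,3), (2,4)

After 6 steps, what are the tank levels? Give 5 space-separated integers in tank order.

Answer: 9 8 5 7 4

Derivation:
Step 1: flows [0->1,1->3,3->2,2->4] -> levels [10 10 2 9 2]
Step 2: flows [0=1,1->3,3->2,2=4] -> levels [10 9 3 9 2]
Step 3: flows [0->1,1=3,3->2,2->4] -> levels [9 10 3 8 3]
Step 4: flows [1->0,1->3,3->2,2=4] -> levels [10 8 4 8 3]
Step 5: flows [0->1,1=3,3->2,2->4] -> levels [9 9 4 7 4]
Step 6: flows [0=1,1->3,3->2,2=4] -> levels [9 8 5 7 4]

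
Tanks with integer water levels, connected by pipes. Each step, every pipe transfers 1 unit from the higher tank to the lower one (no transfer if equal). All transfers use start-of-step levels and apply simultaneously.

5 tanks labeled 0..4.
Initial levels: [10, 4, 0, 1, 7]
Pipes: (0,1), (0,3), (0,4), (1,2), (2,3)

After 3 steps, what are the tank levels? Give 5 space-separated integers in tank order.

Answer: 5 4 4 3 6

Derivation:
Step 1: flows [0->1,0->3,0->4,1->2,3->2] -> levels [7 4 2 1 8]
Step 2: flows [0->1,0->3,4->0,1->2,2->3] -> levels [6 4 2 3 7]
Step 3: flows [0->1,0->3,4->0,1->2,3->2] -> levels [5 4 4 3 6]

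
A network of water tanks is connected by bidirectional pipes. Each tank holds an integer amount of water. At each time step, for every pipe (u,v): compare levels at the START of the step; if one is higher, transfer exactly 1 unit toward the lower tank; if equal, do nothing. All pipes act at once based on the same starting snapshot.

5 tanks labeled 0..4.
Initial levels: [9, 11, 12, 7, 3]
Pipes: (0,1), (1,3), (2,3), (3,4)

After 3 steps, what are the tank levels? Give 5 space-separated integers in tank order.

Step 1: flows [1->0,1->3,2->3,3->4] -> levels [10 9 11 8 4]
Step 2: flows [0->1,1->3,2->3,3->4] -> levels [9 9 10 9 5]
Step 3: flows [0=1,1=3,2->3,3->4] -> levels [9 9 9 9 6]

Answer: 9 9 9 9 6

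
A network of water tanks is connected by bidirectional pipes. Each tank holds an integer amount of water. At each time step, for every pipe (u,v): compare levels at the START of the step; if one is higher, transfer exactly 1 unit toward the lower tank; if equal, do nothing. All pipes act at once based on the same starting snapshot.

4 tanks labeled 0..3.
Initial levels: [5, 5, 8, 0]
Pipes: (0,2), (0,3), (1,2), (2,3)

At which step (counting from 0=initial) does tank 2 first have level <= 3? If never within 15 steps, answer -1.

Answer: 3

Derivation:
Step 1: flows [2->0,0->3,2->1,2->3] -> levels [5 6 5 2]
Step 2: flows [0=2,0->3,1->2,2->3] -> levels [4 5 5 4]
Step 3: flows [2->0,0=3,1=2,2->3] -> levels [5 5 3 5]
Tank 2 first reaches <=3 at step 3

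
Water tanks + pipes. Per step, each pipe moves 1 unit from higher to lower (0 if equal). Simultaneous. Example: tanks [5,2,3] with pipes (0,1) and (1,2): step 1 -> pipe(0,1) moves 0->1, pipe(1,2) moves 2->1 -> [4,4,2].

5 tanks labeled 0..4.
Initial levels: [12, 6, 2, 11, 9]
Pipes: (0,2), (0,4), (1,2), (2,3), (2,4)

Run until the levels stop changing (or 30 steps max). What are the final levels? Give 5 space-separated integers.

Step 1: flows [0->2,0->4,1->2,3->2,4->2] -> levels [10 5 6 10 9]
Step 2: flows [0->2,0->4,2->1,3->2,4->2] -> levels [8 6 8 9 9]
Step 3: flows [0=2,4->0,2->1,3->2,4->2] -> levels [9 7 9 8 7]
Step 4: flows [0=2,0->4,2->1,2->3,2->4] -> levels [8 8 6 9 9]
Step 5: flows [0->2,4->0,1->2,3->2,4->2] -> levels [8 7 10 8 7]
Step 6: flows [2->0,0->4,2->1,2->3,2->4] -> levels [8 8 6 9 9]
  -> period-2 cycle: step 6 state = step 4 state; never stabilizes
  -> state at step 30: (30-4) mod 2 = 0, same as step 4 -> [8 8 6 9 9]

Answer: 8 8 6 9 9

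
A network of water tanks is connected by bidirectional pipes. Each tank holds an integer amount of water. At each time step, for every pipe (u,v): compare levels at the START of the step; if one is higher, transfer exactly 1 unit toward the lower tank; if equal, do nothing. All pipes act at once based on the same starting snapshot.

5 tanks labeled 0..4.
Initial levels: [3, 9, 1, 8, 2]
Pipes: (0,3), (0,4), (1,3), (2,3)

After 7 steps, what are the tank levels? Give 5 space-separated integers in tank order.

Step 1: flows [3->0,0->4,1->3,3->2] -> levels [3 8 2 7 3]
Step 2: flows [3->0,0=4,1->3,3->2] -> levels [4 7 3 6 3]
Step 3: flows [3->0,0->4,1->3,3->2] -> levels [4 6 4 5 4]
Step 4: flows [3->0,0=4,1->3,3->2] -> levels [5 5 5 4 4]
Step 5: flows [0->3,0->4,1->3,2->3] -> levels [3 4 4 7 5]
Step 6: flows [3->0,4->0,3->1,3->2] -> levels [5 5 5 4 4]
  -> period-2 cycle: step 6 state = step 4 state
  -> state at step 7: (7-4) mod 2 = 1, same as step 5 -> [3 4 4 7 5]

Answer: 3 4 4 7 5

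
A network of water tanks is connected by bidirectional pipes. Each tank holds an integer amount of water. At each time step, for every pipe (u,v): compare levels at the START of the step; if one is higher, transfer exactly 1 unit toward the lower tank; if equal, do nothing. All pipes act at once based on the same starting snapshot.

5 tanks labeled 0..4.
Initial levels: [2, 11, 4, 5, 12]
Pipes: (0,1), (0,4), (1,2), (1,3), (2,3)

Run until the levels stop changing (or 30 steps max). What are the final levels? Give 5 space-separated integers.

Answer: 9 5 6 7 7

Derivation:
Step 1: flows [1->0,4->0,1->2,1->3,3->2] -> levels [4 8 6 5 11]
Step 2: flows [1->0,4->0,1->2,1->3,2->3] -> levels [6 5 6 7 10]
Step 3: flows [0->1,4->0,2->1,3->1,3->2] -> levels [6 8 6 5 9]
Step 4: flows [1->0,4->0,1->2,1->3,2->3] -> levels [8 5 6 7 8]
Step 5: flows [0->1,0=4,2->1,3->1,3->2] -> levels [7 8 6 5 8]
Step 6: flows [1->0,4->0,1->2,1->3,2->3] -> levels [9 5 6 7 7]
Step 7: flows [0->1,0->4,2->1,3->1,3->2] -> levels [7 8 6 5 8]
  -> period-2 cycle: step 7 state = step 5 state; never stabilizes
  -> state at step 30: (30-5) mod 2 = 1, same as step 6 -> [9 5 6 7 7]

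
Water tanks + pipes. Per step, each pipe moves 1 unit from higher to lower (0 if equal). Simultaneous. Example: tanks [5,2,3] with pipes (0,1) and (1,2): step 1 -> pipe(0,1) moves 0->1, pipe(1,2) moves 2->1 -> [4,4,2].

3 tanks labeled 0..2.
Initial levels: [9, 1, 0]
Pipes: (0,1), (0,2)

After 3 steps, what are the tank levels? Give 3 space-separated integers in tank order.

Answer: 3 4 3

Derivation:
Step 1: flows [0->1,0->2] -> levels [7 2 1]
Step 2: flows [0->1,0->2] -> levels [5 3 2]
Step 3: flows [0->1,0->2] -> levels [3 4 3]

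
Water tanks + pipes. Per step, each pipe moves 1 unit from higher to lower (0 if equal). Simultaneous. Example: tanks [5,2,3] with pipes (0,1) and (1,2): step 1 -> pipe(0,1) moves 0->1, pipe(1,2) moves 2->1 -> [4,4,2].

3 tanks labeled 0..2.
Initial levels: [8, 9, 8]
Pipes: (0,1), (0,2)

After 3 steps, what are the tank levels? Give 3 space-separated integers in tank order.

Answer: 9 8 8

Derivation:
Step 1: flows [1->0,0=2] -> levels [9 8 8]
Step 2: flows [0->1,0->2] -> levels [7 9 9]
Step 3: flows [1->0,2->0] -> levels [9 8 8]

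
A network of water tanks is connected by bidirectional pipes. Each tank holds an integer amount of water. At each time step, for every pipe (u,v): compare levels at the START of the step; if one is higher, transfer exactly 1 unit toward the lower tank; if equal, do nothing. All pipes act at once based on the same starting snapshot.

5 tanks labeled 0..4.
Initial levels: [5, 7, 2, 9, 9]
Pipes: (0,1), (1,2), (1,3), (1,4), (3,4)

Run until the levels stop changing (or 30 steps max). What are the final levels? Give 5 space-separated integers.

Step 1: flows [1->0,1->2,3->1,4->1,3=4] -> levels [6 7 3 8 8]
Step 2: flows [1->0,1->2,3->1,4->1,3=4] -> levels [7 7 4 7 7]
Step 3: flows [0=1,1->2,1=3,1=4,3=4] -> levels [7 6 5 7 7]
Step 4: flows [0->1,1->2,3->1,4->1,3=4] -> levels [6 8 6 6 6]
Step 5: flows [1->0,1->2,1->3,1->4,3=4] -> levels [7 4 7 7 7]
Step 6: flows [0->1,2->1,3->1,4->1,3=4] -> levels [6 8 6 6 6]
  -> period-2 cycle: step 6 state = step 4 state; never stabilizes
  -> state at step 30: (30-4) mod 2 = 0, same as step 4 -> [6 8 6 6 6]

Answer: 6 8 6 6 6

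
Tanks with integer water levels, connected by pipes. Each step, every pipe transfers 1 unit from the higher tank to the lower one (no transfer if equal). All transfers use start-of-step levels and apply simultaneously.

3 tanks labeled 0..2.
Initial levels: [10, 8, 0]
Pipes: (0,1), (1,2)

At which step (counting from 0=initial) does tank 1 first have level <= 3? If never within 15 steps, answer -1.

Step 1: flows [0->1,1->2] -> levels [9 8 1]
Step 2: flows [0->1,1->2] -> levels [8 8 2]
Step 3: flows [0=1,1->2] -> levels [8 7 3]
Step 4: flows [0->1,1->2] -> levels [7 7 4]
Step 5: flows [0=1,1->2] -> levels [7 6 5]
Step 6: flows [0->1,1->2] -> levels [6 6 6]
Step 7: flows [0=1,1=2] -> levels [6 6 6]
  -> stable; tank 1 stays at 6 > 3
Tank 1 never reaches <=3 within 15 steps

Answer: -1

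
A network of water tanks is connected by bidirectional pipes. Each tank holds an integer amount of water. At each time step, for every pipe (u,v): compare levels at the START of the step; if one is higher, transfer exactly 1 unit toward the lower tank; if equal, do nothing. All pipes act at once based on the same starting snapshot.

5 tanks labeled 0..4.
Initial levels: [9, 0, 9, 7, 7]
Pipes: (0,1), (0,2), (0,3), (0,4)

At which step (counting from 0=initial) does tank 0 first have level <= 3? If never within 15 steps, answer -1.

Answer: -1

Derivation:
Step 1: flows [0->1,0=2,0->3,0->4] -> levels [6 1 9 8 8]
Step 2: flows [0->1,2->0,3->0,4->0] -> levels [8 2 8 7 7]
Step 3: flows [0->1,0=2,0->3,0->4] -> levels [5 3 8 8 8]
Step 4: flows [0->1,2->0,3->0,4->0] -> levels [7 4 7 7 7]
Step 5: flows [0->1,0=2,0=3,0=4] -> levels [6 5 7 7 7]
Step 6: flows [0->1,2->0,3->0,4->0] -> levels [8 6 6 6 6]
Step 7: flows [0->1,0->2,0->3,0->4] -> levels [4 7 7 7 7]
Step 8: flows [1->0,2->0,3->0,4->0] -> levels [8 6 6 6 6]
  -> period-2 cycle (repeats step 6); tank 0 never drops to <=3
Tank 0 never reaches <=3 within 15 steps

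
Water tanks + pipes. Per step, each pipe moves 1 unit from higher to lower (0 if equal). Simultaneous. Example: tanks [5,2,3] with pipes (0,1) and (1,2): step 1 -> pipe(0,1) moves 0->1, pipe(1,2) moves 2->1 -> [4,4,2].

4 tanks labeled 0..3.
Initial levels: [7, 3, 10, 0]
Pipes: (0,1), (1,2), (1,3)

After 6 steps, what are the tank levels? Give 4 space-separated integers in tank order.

Answer: 5 5 5 5

Derivation:
Step 1: flows [0->1,2->1,1->3] -> levels [6 4 9 1]
Step 2: flows [0->1,2->1,1->3] -> levels [5 5 8 2]
Step 3: flows [0=1,2->1,1->3] -> levels [5 5 7 3]
Step 4: flows [0=1,2->1,1->3] -> levels [5 5 6 4]
Step 5: flows [0=1,2->1,1->3] -> levels [5 5 5 5]
Step 6: flows [0=1,1=2,1=3] -> levels [5 5 5 5]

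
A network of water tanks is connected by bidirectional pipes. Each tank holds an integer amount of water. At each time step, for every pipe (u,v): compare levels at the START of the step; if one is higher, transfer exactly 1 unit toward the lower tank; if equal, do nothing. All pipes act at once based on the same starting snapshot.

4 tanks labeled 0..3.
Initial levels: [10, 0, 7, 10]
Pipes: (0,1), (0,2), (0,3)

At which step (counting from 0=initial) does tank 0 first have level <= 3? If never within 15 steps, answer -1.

Answer: -1

Derivation:
Step 1: flows [0->1,0->2,0=3] -> levels [8 1 8 10]
Step 2: flows [0->1,0=2,3->0] -> levels [8 2 8 9]
Step 3: flows [0->1,0=2,3->0] -> levels [8 3 8 8]
Step 4: flows [0->1,0=2,0=3] -> levels [7 4 8 8]
Step 5: flows [0->1,2->0,3->0] -> levels [8 5 7 7]
Step 6: flows [0->1,0->2,0->3] -> levels [5 6 8 8]
Step 7: flows [1->0,2->0,3->0] -> levels [8 5 7 7]
  -> period-2 cycle (repeats step 5); tank 0 never drops to <=3
Tank 0 never reaches <=3 within 15 steps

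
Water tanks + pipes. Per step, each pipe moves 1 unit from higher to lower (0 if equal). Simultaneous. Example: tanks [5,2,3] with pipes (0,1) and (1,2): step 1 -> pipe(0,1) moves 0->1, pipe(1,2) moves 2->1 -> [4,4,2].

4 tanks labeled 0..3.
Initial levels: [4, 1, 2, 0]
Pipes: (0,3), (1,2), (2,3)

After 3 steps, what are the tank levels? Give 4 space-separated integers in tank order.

Step 1: flows [0->3,2->1,2->3] -> levels [3 2 0 2]
Step 2: flows [0->3,1->2,3->2] -> levels [2 1 2 2]
Step 3: flows [0=3,2->1,2=3] -> levels [2 2 1 2]

Answer: 2 2 1 2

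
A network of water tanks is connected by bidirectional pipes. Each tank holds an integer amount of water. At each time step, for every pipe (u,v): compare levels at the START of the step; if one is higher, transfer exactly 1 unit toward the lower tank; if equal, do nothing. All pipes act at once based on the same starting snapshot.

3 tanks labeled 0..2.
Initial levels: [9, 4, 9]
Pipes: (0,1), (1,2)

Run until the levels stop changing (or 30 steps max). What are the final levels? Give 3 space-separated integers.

Step 1: flows [0->1,2->1] -> levels [8 6 8]
Step 2: flows [0->1,2->1] -> levels [7 8 7]
Step 3: flows [1->0,1->2] -> levels [8 6 8]
  -> period-2 cycle: step 3 state = step 1 state; never stabilizes
  -> state at step 30: (30-1) mod 2 = 1, same as step 2 -> [7 8 7]

Answer: 7 8 7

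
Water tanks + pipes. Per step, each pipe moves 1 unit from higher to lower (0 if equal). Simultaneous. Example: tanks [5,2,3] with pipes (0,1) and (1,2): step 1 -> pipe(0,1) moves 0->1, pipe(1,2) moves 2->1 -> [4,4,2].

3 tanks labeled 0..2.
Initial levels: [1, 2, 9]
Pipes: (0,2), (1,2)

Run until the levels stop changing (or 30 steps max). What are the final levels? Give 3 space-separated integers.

Step 1: flows [2->0,2->1] -> levels [2 3 7]
Step 2: flows [2->0,2->1] -> levels [3 4 5]
Step 3: flows [2->0,2->1] -> levels [4 5 3]
Step 4: flows [0->2,1->2] -> levels [3 4 5]
  -> period-2 cycle: step 4 state = step 2 state; never stabilizes
  -> state at step 30: (30-2) mod 2 = 0, same as step 2 -> [3 4 5]

Answer: 3 4 5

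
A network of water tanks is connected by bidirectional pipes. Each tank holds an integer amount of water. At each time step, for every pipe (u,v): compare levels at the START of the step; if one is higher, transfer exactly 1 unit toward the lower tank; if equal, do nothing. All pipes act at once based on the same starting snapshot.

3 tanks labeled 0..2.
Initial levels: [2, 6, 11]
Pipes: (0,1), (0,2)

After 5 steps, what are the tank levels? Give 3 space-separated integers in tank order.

Answer: 7 6 6

Derivation:
Step 1: flows [1->0,2->0] -> levels [4 5 10]
Step 2: flows [1->0,2->0] -> levels [6 4 9]
Step 3: flows [0->1,2->0] -> levels [6 5 8]
Step 4: flows [0->1,2->0] -> levels [6 6 7]
Step 5: flows [0=1,2->0] -> levels [7 6 6]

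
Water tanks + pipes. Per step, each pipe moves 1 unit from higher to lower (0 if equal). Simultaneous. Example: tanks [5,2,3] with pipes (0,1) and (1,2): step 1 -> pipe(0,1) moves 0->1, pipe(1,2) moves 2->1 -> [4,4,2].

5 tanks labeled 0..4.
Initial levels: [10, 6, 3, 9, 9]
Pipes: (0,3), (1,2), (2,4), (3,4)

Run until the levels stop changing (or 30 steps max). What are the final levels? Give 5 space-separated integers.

Step 1: flows [0->3,1->2,4->2,3=4] -> levels [9 5 5 10 8]
Step 2: flows [3->0,1=2,4->2,3->4] -> levels [10 5 6 8 8]
Step 3: flows [0->3,2->1,4->2,3=4] -> levels [9 6 6 9 7]
Step 4: flows [0=3,1=2,4->2,3->4] -> levels [9 6 7 8 7]
Step 5: flows [0->3,2->1,2=4,3->4] -> levels [8 7 6 8 8]
Step 6: flows [0=3,1->2,4->2,3=4] -> levels [8 6 8 8 7]
Step 7: flows [0=3,2->1,2->4,3->4] -> levels [8 7 6 7 9]
Step 8: flows [0->3,1->2,4->2,4->3] -> levels [7 6 8 9 7]
Step 9: flows [3->0,2->1,2->4,3->4] -> levels [8 7 6 7 9]
  -> period-2 cycle: step 9 state = step 7 state; never stabilizes
  -> state at step 30: (30-7) mod 2 = 1, same as step 8 -> [7 6 8 9 7]

Answer: 7 6 8 9 7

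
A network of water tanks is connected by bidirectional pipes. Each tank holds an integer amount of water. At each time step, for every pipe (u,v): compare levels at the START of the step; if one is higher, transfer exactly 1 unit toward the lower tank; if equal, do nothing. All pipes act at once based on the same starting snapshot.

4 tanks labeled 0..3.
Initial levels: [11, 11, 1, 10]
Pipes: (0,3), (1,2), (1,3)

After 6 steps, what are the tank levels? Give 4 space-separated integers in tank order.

Step 1: flows [0->3,1->2,1->3] -> levels [10 9 2 12]
Step 2: flows [3->0,1->2,3->1] -> levels [11 9 3 10]
Step 3: flows [0->3,1->2,3->1] -> levels [10 9 4 10]
Step 4: flows [0=3,1->2,3->1] -> levels [10 9 5 9]
Step 5: flows [0->3,1->2,1=3] -> levels [9 8 6 10]
Step 6: flows [3->0,1->2,3->1] -> levels [10 8 7 8]

Answer: 10 8 7 8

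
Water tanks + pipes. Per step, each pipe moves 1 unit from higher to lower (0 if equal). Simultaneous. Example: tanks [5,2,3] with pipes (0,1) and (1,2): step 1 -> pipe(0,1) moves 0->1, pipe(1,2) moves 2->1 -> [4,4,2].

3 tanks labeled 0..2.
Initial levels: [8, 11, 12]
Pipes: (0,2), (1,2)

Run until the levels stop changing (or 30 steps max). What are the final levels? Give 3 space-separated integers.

Answer: 11 11 9

Derivation:
Step 1: flows [2->0,2->1] -> levels [9 12 10]
Step 2: flows [2->0,1->2] -> levels [10 11 10]
Step 3: flows [0=2,1->2] -> levels [10 10 11]
Step 4: flows [2->0,2->1] -> levels [11 11 9]
Step 5: flows [0->2,1->2] -> levels [10 10 11]
  -> period-2 cycle: step 5 state = step 3 state; never stabilizes
  -> state at step 30: (30-3) mod 2 = 1, same as step 4 -> [11 11 9]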